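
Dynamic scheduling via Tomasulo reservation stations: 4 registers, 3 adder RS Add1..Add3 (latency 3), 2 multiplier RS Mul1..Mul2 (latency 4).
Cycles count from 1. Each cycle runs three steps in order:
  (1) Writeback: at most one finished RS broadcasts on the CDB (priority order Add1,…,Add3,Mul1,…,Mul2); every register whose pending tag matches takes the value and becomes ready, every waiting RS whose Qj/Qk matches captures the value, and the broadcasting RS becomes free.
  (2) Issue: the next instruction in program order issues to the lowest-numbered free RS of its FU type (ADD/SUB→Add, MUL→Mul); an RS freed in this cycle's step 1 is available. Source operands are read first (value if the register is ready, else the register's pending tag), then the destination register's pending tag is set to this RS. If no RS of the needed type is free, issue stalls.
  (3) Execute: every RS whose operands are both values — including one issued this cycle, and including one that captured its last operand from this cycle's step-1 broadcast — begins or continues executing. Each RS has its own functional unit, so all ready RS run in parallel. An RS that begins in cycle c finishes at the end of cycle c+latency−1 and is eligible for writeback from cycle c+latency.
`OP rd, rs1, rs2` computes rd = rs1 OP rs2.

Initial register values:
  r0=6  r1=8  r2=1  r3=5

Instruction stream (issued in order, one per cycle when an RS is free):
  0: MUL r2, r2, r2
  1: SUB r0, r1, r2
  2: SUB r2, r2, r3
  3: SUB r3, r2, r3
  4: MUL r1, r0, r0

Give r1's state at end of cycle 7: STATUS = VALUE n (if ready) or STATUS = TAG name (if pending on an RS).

  c1: issue MUL r2<-Mul1  regs: r0:6,r1:8,r2:Mul1,r3:5
  c2: issue SUB r0<-Add1  regs: r0:Add1,r1:8,r2:Mul1,r3:5
  c3: issue SUB r2<-Add2  regs: r0:Add1,r1:8,r2:Add2,r3:5
  c4: issue SUB r3<-Add3  regs: r0:Add1,r1:8,r2:Add2,r3:Add3
  c5: CDB Mul1=1; issue MUL r1<-Mul1  regs: r0:Add1,r1:Mul1,r2:Add2,r3:Add3
  c6: -  regs: r0:Add1,r1:Mul1,r2:Add2,r3:Add3
  c7: -  regs: r0:Add1,r1:Mul1,r2:Add2,r3:Add3

STATUS = TAG Mul1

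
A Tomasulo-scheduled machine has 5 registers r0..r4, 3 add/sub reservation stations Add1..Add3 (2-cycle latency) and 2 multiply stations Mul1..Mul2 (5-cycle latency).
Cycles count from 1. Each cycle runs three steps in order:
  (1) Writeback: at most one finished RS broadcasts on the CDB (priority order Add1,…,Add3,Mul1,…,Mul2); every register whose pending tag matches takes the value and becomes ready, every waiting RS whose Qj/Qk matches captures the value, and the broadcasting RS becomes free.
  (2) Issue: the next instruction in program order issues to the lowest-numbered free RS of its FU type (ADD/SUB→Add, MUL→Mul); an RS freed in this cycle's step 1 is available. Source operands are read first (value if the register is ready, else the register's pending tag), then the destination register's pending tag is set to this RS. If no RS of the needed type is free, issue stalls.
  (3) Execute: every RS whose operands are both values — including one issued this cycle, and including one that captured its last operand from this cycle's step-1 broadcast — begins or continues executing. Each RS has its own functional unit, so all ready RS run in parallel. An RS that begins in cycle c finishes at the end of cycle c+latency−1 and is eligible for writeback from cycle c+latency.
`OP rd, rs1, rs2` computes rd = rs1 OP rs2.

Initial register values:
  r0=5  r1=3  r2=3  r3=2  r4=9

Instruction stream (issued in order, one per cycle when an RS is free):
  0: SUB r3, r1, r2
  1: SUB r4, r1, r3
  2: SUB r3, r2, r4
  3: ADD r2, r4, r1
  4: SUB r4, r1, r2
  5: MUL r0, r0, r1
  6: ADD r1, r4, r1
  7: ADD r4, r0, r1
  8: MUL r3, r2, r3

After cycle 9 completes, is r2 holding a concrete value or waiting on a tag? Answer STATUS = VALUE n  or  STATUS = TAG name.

c1: issue SUB r3<-Add1 | r0:5,r1:3,r2:3,r3:Add1,r4:9
c2: issue SUB r4<-Add2 | r0:5,r1:3,r2:3,r3:Add1,r4:Add2
c3: CDB Add1=0; issue SUB r3<-Add1 | r0:5,r1:3,r2:3,r3:Add1,r4:Add2
c4: issue ADD r2<-Add3 | r0:5,r1:3,r2:Add3,r3:Add1,r4:Add2
c5: CDB Add2=3; issue SUB r4<-Add2 | r0:5,r1:3,r2:Add3,r3:Add1,r4:Add2
c6: issue MUL r0<-Mul1 | r0:Mul1,r1:3,r2:Add3,r3:Add1,r4:Add2
c7: CDB Add1=0; issue ADD r1<-Add1 | r0:Mul1,r1:Add1,r2:Add3,r3:0,r4:Add2
c8: CDB Add3=6; issue ADD r4<-Add3 | r0:Mul1,r1:Add1,r2:6,r3:0,r4:Add3
c9: issue MUL r3<-Mul2 | r0:Mul1,r1:Add1,r2:6,r3:Mul2,r4:Add3

STATUS = VALUE 6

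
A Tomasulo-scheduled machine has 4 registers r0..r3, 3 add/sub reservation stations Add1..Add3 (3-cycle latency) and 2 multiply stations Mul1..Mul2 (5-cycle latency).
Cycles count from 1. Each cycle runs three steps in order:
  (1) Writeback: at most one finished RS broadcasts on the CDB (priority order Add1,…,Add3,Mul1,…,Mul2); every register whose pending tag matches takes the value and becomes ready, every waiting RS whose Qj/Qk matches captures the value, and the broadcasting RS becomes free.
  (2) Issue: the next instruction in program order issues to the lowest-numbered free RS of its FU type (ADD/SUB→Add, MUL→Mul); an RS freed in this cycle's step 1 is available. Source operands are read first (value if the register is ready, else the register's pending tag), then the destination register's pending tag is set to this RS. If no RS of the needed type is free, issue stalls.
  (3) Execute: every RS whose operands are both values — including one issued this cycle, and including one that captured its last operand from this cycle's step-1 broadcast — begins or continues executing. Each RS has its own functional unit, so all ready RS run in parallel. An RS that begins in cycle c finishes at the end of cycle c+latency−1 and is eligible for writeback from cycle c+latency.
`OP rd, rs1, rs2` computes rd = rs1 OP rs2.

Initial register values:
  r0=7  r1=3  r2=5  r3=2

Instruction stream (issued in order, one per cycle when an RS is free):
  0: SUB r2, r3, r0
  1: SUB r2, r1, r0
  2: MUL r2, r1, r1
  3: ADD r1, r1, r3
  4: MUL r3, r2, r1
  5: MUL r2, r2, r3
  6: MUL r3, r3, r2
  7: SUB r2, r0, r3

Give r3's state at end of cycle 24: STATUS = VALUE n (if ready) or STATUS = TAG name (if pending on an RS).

STATUS = VALUE 18225

cycle 1: issue SUB r2<-Add1 // r0:7,r1:3,r2:Add1,r3:2
cycle 2: issue SUB r2<-Add2 // r0:7,r1:3,r2:Add2,r3:2
cycle 3: issue MUL r2<-Mul1 // r0:7,r1:3,r2:Mul1,r3:2
cycle 4: CDB Add1=-5; issue ADD r1<-Add1 // r0:7,r1:Add1,r2:Mul1,r3:2
cycle 5: CDB Add2=-4; issue MUL r3<-Mul2 // r0:7,r1:Add1,r2:Mul1,r3:Mul2
cycle 6: stall // r0:7,r1:Add1,r2:Mul1,r3:Mul2
cycle 7: CDB Add1=5; stall // r0:7,r1:5,r2:Mul1,r3:Mul2
cycle 8: CDB Mul1=9; issue MUL r2<-Mul1 // r0:7,r1:5,r2:Mul1,r3:Mul2
cycle 9: stall // r0:7,r1:5,r2:Mul1,r3:Mul2
cycle 10: stall // r0:7,r1:5,r2:Mul1,r3:Mul2
cycle 11: stall // r0:7,r1:5,r2:Mul1,r3:Mul2
cycle 12: stall // r0:7,r1:5,r2:Mul1,r3:Mul2
cycle 13: CDB Mul2=45; issue MUL r3<-Mul2 // r0:7,r1:5,r2:Mul1,r3:Mul2
cycle 14: issue SUB r2<-Add1 // r0:7,r1:5,r2:Add1,r3:Mul2
cycle 15: - // r0:7,r1:5,r2:Add1,r3:Mul2
cycle 16: - // r0:7,r1:5,r2:Add1,r3:Mul2
cycle 17: - // r0:7,r1:5,r2:Add1,r3:Mul2
cycle 18: CDB Mul1=405 // r0:7,r1:5,r2:Add1,r3:Mul2
cycle 19: - // r0:7,r1:5,r2:Add1,r3:Mul2
cycle 20: - // r0:7,r1:5,r2:Add1,r3:Mul2
cycle 21: - // r0:7,r1:5,r2:Add1,r3:Mul2
cycle 22: - // r0:7,r1:5,r2:Add1,r3:Mul2
cycle 23: CDB Mul2=18225 // r0:7,r1:5,r2:Add1,r3:18225
cycle 24: - // r0:7,r1:5,r2:Add1,r3:18225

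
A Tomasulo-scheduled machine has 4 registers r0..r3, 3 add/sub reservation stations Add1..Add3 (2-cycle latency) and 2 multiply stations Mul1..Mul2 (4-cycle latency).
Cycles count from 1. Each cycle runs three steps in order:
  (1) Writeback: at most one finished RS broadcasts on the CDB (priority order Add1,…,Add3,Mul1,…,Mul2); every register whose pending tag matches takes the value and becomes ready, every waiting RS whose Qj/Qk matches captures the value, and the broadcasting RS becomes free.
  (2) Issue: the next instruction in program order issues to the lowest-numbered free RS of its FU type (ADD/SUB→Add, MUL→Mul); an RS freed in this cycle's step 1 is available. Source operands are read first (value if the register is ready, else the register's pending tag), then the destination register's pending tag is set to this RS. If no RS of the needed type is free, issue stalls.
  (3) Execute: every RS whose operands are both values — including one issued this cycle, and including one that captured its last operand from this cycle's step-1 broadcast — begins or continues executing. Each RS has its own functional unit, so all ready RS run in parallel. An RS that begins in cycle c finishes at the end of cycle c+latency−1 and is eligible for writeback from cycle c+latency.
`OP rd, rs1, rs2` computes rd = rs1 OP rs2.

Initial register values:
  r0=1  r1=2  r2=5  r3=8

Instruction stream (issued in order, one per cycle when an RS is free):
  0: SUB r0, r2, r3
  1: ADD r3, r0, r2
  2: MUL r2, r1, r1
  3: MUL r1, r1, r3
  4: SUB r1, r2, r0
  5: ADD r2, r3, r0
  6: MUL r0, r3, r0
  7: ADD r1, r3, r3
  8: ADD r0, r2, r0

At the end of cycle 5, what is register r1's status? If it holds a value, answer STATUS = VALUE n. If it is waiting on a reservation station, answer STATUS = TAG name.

STATUS = TAG Add1

  c1: issue SUB r0<-Add1  regs: r0:Add1,r1:2,r2:5,r3:8
  c2: issue ADD r3<-Add2  regs: r0:Add1,r1:2,r2:5,r3:Add2
  c3: CDB Add1=-3; issue MUL r2<-Mul1  regs: r0:-3,r1:2,r2:Mul1,r3:Add2
  c4: issue MUL r1<-Mul2  regs: r0:-3,r1:Mul2,r2:Mul1,r3:Add2
  c5: CDB Add2=2; issue SUB r1<-Add1  regs: r0:-3,r1:Add1,r2:Mul1,r3:2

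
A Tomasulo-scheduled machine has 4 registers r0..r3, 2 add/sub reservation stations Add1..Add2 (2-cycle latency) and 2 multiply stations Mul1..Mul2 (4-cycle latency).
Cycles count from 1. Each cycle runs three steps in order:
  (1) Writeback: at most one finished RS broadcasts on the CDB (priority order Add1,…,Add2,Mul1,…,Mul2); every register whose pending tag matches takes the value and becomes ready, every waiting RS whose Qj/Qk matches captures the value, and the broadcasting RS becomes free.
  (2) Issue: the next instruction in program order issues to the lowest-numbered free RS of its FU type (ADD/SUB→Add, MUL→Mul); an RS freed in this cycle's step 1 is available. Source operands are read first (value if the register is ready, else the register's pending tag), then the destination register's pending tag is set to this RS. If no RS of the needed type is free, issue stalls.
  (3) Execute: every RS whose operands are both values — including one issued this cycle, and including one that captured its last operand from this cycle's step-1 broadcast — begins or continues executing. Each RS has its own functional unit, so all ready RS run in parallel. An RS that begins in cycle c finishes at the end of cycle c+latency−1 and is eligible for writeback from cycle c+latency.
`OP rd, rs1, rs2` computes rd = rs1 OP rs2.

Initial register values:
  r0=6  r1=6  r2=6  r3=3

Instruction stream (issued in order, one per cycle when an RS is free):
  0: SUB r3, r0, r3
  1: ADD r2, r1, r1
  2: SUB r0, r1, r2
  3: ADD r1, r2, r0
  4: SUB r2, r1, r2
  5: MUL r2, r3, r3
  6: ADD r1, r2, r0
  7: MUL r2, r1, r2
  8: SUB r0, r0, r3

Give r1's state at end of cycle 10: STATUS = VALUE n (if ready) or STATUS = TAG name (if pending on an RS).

c1: issue SUB r3<-Add1 | r0:6,r1:6,r2:6,r3:Add1
c2: issue ADD r2<-Add2 | r0:6,r1:6,r2:Add2,r3:Add1
c3: CDB Add1=3; issue SUB r0<-Add1 | r0:Add1,r1:6,r2:Add2,r3:3
c4: CDB Add2=12; issue ADD r1<-Add2 | r0:Add1,r1:Add2,r2:12,r3:3
c5: stall | r0:Add1,r1:Add2,r2:12,r3:3
c6: CDB Add1=-6; issue SUB r2<-Add1 | r0:-6,r1:Add2,r2:Add1,r3:3
c7: issue MUL r2<-Mul1 | r0:-6,r1:Add2,r2:Mul1,r3:3
c8: CDB Add2=6; issue ADD r1<-Add2 | r0:-6,r1:Add2,r2:Mul1,r3:3
c9: issue MUL r2<-Mul2 | r0:-6,r1:Add2,r2:Mul2,r3:3
c10: CDB Add1=-6; issue SUB r0<-Add1 | r0:Add1,r1:Add2,r2:Mul2,r3:3

STATUS = TAG Add2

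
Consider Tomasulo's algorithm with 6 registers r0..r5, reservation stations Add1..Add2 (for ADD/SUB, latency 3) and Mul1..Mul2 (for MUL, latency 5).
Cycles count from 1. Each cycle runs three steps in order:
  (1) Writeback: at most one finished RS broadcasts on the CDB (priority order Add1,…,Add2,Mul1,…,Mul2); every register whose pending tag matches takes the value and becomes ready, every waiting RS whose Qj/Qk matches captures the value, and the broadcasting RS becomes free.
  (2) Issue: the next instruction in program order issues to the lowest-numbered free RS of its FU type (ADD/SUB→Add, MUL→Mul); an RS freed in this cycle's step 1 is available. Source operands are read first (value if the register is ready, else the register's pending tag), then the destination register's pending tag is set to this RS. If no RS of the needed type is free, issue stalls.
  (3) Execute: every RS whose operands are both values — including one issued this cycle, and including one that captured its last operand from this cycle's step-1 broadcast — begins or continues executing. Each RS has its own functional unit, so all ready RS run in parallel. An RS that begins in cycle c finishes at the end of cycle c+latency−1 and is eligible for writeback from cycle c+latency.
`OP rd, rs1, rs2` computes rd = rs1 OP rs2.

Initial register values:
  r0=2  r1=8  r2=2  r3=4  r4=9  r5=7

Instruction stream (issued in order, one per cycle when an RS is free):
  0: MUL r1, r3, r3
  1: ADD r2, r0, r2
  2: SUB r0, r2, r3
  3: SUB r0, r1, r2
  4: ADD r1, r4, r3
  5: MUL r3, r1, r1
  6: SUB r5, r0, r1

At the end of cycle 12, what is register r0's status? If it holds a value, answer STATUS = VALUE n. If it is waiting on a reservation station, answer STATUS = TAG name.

cycle 1: issue MUL r1<-Mul1 // r0:2,r1:Mul1,r2:2,r3:4,r4:9,r5:7
cycle 2: issue ADD r2<-Add1 // r0:2,r1:Mul1,r2:Add1,r3:4,r4:9,r5:7
cycle 3: issue SUB r0<-Add2 // r0:Add2,r1:Mul1,r2:Add1,r3:4,r4:9,r5:7
cycle 4: stall // r0:Add2,r1:Mul1,r2:Add1,r3:4,r4:9,r5:7
cycle 5: CDB Add1=4; issue SUB r0<-Add1 // r0:Add1,r1:Mul1,r2:4,r3:4,r4:9,r5:7
cycle 6: CDB Mul1=16; stall // r0:Add1,r1:16,r2:4,r3:4,r4:9,r5:7
cycle 7: stall // r0:Add1,r1:16,r2:4,r3:4,r4:9,r5:7
cycle 8: CDB Add2=0; issue ADD r1<-Add2 // r0:Add1,r1:Add2,r2:4,r3:4,r4:9,r5:7
cycle 9: CDB Add1=12; issue MUL r3<-Mul1 // r0:12,r1:Add2,r2:4,r3:Mul1,r4:9,r5:7
cycle 10: issue SUB r5<-Add1 // r0:12,r1:Add2,r2:4,r3:Mul1,r4:9,r5:Add1
cycle 11: CDB Add2=13 // r0:12,r1:13,r2:4,r3:Mul1,r4:9,r5:Add1
cycle 12: - // r0:12,r1:13,r2:4,r3:Mul1,r4:9,r5:Add1

STATUS = VALUE 12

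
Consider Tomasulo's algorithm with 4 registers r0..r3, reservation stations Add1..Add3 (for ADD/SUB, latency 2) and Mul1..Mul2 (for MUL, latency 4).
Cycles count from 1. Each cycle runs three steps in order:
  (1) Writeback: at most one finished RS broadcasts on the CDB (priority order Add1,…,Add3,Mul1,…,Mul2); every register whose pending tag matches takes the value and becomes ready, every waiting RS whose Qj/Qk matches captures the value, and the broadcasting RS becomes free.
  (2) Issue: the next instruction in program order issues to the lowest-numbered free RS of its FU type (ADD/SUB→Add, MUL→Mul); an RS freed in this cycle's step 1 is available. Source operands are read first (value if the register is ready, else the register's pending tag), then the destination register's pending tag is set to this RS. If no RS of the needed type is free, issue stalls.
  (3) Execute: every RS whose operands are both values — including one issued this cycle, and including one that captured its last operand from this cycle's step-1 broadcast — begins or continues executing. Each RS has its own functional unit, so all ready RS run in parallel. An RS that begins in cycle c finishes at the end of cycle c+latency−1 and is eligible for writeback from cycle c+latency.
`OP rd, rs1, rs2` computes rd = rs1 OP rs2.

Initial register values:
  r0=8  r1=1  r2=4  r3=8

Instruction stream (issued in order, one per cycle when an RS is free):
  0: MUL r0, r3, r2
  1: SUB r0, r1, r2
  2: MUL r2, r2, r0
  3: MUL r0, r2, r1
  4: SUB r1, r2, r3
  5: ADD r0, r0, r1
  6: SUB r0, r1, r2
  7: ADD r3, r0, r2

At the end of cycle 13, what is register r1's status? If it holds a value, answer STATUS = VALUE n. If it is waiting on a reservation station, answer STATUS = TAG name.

cycle 1: issue MUL r0<-Mul1 // r0:Mul1,r1:1,r2:4,r3:8
cycle 2: issue SUB r0<-Add1 // r0:Add1,r1:1,r2:4,r3:8
cycle 3: issue MUL r2<-Mul2 // r0:Add1,r1:1,r2:Mul2,r3:8
cycle 4: CDB Add1=-3; stall // r0:-3,r1:1,r2:Mul2,r3:8
cycle 5: CDB Mul1=32; issue MUL r0<-Mul1 // r0:Mul1,r1:1,r2:Mul2,r3:8
cycle 6: issue SUB r1<-Add1 // r0:Mul1,r1:Add1,r2:Mul2,r3:8
cycle 7: issue ADD r0<-Add2 // r0:Add2,r1:Add1,r2:Mul2,r3:8
cycle 8: CDB Mul2=-12; issue SUB r0<-Add3 // r0:Add3,r1:Add1,r2:-12,r3:8
cycle 9: stall // r0:Add3,r1:Add1,r2:-12,r3:8
cycle 10: CDB Add1=-20; issue ADD r3<-Add1 // r0:Add3,r1:-20,r2:-12,r3:Add1
cycle 11: - // r0:Add3,r1:-20,r2:-12,r3:Add1
cycle 12: CDB Add3=-8 // r0:-8,r1:-20,r2:-12,r3:Add1
cycle 13: CDB Mul1=-12 // r0:-8,r1:-20,r2:-12,r3:Add1

STATUS = VALUE -20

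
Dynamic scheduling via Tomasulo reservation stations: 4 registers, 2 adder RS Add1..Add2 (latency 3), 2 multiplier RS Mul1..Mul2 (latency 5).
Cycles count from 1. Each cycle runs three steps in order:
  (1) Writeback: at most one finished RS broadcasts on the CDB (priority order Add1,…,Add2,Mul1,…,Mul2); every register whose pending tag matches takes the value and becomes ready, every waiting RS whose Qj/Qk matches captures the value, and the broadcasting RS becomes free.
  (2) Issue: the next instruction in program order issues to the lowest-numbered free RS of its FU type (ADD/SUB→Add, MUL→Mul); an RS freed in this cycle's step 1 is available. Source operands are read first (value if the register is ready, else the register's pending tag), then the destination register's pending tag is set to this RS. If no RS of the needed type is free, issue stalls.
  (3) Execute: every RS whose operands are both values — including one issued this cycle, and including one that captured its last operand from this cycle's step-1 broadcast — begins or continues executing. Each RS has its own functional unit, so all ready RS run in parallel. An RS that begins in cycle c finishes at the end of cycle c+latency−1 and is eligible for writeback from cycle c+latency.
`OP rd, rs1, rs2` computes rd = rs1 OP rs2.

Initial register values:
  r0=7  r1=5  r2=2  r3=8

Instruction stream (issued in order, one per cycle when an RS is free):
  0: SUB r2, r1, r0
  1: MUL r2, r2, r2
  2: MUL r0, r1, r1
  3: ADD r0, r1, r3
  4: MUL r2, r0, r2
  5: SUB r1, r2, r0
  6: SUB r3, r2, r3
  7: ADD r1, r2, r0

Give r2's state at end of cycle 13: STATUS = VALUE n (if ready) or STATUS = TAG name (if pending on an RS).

STATUS = TAG Mul2

cycle 1: issue SUB r2<-Add1 // r0:7,r1:5,r2:Add1,r3:8
cycle 2: issue MUL r2<-Mul1 // r0:7,r1:5,r2:Mul1,r3:8
cycle 3: issue MUL r0<-Mul2 // r0:Mul2,r1:5,r2:Mul1,r3:8
cycle 4: CDB Add1=-2; issue ADD r0<-Add1 // r0:Add1,r1:5,r2:Mul1,r3:8
cycle 5: stall // r0:Add1,r1:5,r2:Mul1,r3:8
cycle 6: stall // r0:Add1,r1:5,r2:Mul1,r3:8
cycle 7: CDB Add1=13; stall // r0:13,r1:5,r2:Mul1,r3:8
cycle 8: CDB Mul2=25; issue MUL r2<-Mul2 // r0:13,r1:5,r2:Mul2,r3:8
cycle 9: CDB Mul1=4; issue SUB r1<-Add1 // r0:13,r1:Add1,r2:Mul2,r3:8
cycle 10: issue SUB r3<-Add2 // r0:13,r1:Add1,r2:Mul2,r3:Add2
cycle 11: stall // r0:13,r1:Add1,r2:Mul2,r3:Add2
cycle 12: stall // r0:13,r1:Add1,r2:Mul2,r3:Add2
cycle 13: stall // r0:13,r1:Add1,r2:Mul2,r3:Add2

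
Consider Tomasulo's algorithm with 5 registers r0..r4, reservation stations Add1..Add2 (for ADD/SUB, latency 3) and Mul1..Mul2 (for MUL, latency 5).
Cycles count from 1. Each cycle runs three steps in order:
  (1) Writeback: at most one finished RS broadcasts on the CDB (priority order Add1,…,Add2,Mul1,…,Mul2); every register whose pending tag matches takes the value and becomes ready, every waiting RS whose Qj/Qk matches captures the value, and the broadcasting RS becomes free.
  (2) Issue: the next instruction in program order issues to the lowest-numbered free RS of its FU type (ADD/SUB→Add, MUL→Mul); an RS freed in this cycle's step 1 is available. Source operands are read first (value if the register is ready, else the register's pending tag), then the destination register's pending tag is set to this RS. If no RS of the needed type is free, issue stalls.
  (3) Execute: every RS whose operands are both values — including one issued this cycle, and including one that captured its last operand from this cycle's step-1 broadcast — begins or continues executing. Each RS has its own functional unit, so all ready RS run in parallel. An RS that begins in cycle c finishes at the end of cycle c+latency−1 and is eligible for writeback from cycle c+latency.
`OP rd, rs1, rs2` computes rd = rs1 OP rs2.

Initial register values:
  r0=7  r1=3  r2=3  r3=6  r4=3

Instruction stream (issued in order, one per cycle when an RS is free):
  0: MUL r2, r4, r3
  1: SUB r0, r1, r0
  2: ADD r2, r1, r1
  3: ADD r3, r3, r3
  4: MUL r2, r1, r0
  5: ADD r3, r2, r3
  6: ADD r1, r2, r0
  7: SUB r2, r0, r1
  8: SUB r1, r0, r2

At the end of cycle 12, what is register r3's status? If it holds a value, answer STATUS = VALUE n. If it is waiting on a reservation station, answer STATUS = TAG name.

c1: issue MUL r2<-Mul1 | r0:7,r1:3,r2:Mul1,r3:6,r4:3
c2: issue SUB r0<-Add1 | r0:Add1,r1:3,r2:Mul1,r3:6,r4:3
c3: issue ADD r2<-Add2 | r0:Add1,r1:3,r2:Add2,r3:6,r4:3
c4: stall | r0:Add1,r1:3,r2:Add2,r3:6,r4:3
c5: CDB Add1=-4; issue ADD r3<-Add1 | r0:-4,r1:3,r2:Add2,r3:Add1,r4:3
c6: CDB Add2=6; issue MUL r2<-Mul2 | r0:-4,r1:3,r2:Mul2,r3:Add1,r4:3
c7: CDB Mul1=18; issue ADD r3<-Add2 | r0:-4,r1:3,r2:Mul2,r3:Add2,r4:3
c8: CDB Add1=12; issue ADD r1<-Add1 | r0:-4,r1:Add1,r2:Mul2,r3:Add2,r4:3
c9: stall | r0:-4,r1:Add1,r2:Mul2,r3:Add2,r4:3
c10: stall | r0:-4,r1:Add1,r2:Mul2,r3:Add2,r4:3
c11: CDB Mul2=-12; stall | r0:-4,r1:Add1,r2:-12,r3:Add2,r4:3
c12: stall | r0:-4,r1:Add1,r2:-12,r3:Add2,r4:3

STATUS = TAG Add2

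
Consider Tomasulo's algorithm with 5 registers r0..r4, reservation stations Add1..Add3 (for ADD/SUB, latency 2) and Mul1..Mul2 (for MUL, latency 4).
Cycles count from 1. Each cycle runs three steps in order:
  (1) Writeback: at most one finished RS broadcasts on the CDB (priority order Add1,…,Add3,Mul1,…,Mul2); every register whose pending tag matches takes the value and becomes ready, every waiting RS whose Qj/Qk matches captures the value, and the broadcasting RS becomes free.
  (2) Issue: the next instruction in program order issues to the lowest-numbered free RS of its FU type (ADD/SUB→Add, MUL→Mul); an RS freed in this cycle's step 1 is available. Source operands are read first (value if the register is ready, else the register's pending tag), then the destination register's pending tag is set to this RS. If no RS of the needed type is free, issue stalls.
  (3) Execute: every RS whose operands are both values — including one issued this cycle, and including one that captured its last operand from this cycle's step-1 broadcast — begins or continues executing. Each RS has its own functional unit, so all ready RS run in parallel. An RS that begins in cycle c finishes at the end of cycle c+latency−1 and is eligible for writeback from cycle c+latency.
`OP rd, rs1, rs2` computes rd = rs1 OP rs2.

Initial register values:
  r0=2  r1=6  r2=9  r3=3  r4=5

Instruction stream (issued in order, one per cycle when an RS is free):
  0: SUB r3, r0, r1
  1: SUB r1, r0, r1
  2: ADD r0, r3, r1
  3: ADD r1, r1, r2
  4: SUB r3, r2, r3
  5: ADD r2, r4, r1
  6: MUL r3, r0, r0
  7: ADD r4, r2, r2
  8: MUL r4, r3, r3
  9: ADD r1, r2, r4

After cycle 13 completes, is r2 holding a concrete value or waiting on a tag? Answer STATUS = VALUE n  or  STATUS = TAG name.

c1: issue SUB r3<-Add1 | r0:2,r1:6,r2:9,r3:Add1,r4:5
c2: issue SUB r1<-Add2 | r0:2,r1:Add2,r2:9,r3:Add1,r4:5
c3: CDB Add1=-4; issue ADD r0<-Add1 | r0:Add1,r1:Add2,r2:9,r3:-4,r4:5
c4: CDB Add2=-4; issue ADD r1<-Add2 | r0:Add1,r1:Add2,r2:9,r3:-4,r4:5
c5: issue SUB r3<-Add3 | r0:Add1,r1:Add2,r2:9,r3:Add3,r4:5
c6: CDB Add1=-8; issue ADD r2<-Add1 | r0:-8,r1:Add2,r2:Add1,r3:Add3,r4:5
c7: CDB Add2=5; issue MUL r3<-Mul1 | r0:-8,r1:5,r2:Add1,r3:Mul1,r4:5
c8: CDB Add3=13; issue ADD r4<-Add2 | r0:-8,r1:5,r2:Add1,r3:Mul1,r4:Add2
c9: CDB Add1=10; issue MUL r4<-Mul2 | r0:-8,r1:5,r2:10,r3:Mul1,r4:Mul2
c10: issue ADD r1<-Add1 | r0:-8,r1:Add1,r2:10,r3:Mul1,r4:Mul2
c11: CDB Add2=20 | r0:-8,r1:Add1,r2:10,r3:Mul1,r4:Mul2
c12: CDB Mul1=64 | r0:-8,r1:Add1,r2:10,r3:64,r4:Mul2
c13: - | r0:-8,r1:Add1,r2:10,r3:64,r4:Mul2

STATUS = VALUE 10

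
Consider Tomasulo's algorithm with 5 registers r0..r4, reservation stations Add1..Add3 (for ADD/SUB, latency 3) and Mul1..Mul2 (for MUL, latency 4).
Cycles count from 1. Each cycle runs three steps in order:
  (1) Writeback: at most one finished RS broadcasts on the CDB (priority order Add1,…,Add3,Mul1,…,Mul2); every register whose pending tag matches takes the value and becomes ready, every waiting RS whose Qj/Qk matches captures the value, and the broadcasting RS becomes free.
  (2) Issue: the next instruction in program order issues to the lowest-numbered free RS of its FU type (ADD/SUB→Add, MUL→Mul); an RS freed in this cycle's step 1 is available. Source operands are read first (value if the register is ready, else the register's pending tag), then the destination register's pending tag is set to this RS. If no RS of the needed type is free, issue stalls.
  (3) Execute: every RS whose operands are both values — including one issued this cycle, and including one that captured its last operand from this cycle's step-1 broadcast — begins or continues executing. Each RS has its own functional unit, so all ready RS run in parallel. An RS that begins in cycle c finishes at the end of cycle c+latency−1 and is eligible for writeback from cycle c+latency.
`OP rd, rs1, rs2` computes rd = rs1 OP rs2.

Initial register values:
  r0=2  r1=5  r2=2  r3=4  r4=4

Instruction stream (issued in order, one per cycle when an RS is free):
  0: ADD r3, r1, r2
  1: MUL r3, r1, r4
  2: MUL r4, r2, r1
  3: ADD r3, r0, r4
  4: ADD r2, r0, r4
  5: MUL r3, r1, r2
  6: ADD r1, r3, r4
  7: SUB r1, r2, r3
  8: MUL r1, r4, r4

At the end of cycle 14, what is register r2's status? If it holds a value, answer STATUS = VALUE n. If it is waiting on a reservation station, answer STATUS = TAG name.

  c1: issue ADD r3<-Add1  regs: r0:2,r1:5,r2:2,r3:Add1,r4:4
  c2: issue MUL r3<-Mul1  regs: r0:2,r1:5,r2:2,r3:Mul1,r4:4
  c3: issue MUL r4<-Mul2  regs: r0:2,r1:5,r2:2,r3:Mul1,r4:Mul2
  c4: CDB Add1=7; issue ADD r3<-Add1  regs: r0:2,r1:5,r2:2,r3:Add1,r4:Mul2
  c5: issue ADD r2<-Add2  regs: r0:2,r1:5,r2:Add2,r3:Add1,r4:Mul2
  c6: CDB Mul1=20; issue MUL r3<-Mul1  regs: r0:2,r1:5,r2:Add2,r3:Mul1,r4:Mul2
  c7: CDB Mul2=10; issue ADD r1<-Add3  regs: r0:2,r1:Add3,r2:Add2,r3:Mul1,r4:10
  c8: stall  regs: r0:2,r1:Add3,r2:Add2,r3:Mul1,r4:10
  c9: stall  regs: r0:2,r1:Add3,r2:Add2,r3:Mul1,r4:10
  c10: CDB Add1=12; issue SUB r1<-Add1  regs: r0:2,r1:Add1,r2:Add2,r3:Mul1,r4:10
  c11: CDB Add2=12; issue MUL r1<-Mul2  regs: r0:2,r1:Mul2,r2:12,r3:Mul1,r4:10
  c12: -  regs: r0:2,r1:Mul2,r2:12,r3:Mul1,r4:10
  c13: -  regs: r0:2,r1:Mul2,r2:12,r3:Mul1,r4:10
  c14: -  regs: r0:2,r1:Mul2,r2:12,r3:Mul1,r4:10

STATUS = VALUE 12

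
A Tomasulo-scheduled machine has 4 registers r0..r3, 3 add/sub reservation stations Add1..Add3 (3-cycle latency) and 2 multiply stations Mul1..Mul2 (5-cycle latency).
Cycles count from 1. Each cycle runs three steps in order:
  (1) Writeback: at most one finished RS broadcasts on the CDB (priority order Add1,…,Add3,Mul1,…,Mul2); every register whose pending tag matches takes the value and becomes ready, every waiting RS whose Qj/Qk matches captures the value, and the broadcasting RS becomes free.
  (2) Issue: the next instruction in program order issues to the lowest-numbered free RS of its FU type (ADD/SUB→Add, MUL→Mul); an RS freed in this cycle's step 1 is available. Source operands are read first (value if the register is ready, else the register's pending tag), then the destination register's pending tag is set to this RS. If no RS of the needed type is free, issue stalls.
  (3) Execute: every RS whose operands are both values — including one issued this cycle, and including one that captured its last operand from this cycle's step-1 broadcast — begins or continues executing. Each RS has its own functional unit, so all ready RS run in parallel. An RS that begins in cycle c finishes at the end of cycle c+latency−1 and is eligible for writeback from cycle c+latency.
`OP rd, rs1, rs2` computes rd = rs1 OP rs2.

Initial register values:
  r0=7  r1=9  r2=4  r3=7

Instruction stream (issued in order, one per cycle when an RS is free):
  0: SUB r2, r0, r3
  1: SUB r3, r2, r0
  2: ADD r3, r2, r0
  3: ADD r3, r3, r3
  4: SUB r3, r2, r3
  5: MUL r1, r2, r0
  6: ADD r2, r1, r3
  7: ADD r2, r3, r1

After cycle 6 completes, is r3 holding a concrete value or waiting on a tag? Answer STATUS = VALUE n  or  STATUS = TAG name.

STATUS = TAG Add1

c1: issue SUB r2<-Add1 | r0:7,r1:9,r2:Add1,r3:7
c2: issue SUB r3<-Add2 | r0:7,r1:9,r2:Add1,r3:Add2
c3: issue ADD r3<-Add3 | r0:7,r1:9,r2:Add1,r3:Add3
c4: CDB Add1=0; issue ADD r3<-Add1 | r0:7,r1:9,r2:0,r3:Add1
c5: stall | r0:7,r1:9,r2:0,r3:Add1
c6: stall | r0:7,r1:9,r2:0,r3:Add1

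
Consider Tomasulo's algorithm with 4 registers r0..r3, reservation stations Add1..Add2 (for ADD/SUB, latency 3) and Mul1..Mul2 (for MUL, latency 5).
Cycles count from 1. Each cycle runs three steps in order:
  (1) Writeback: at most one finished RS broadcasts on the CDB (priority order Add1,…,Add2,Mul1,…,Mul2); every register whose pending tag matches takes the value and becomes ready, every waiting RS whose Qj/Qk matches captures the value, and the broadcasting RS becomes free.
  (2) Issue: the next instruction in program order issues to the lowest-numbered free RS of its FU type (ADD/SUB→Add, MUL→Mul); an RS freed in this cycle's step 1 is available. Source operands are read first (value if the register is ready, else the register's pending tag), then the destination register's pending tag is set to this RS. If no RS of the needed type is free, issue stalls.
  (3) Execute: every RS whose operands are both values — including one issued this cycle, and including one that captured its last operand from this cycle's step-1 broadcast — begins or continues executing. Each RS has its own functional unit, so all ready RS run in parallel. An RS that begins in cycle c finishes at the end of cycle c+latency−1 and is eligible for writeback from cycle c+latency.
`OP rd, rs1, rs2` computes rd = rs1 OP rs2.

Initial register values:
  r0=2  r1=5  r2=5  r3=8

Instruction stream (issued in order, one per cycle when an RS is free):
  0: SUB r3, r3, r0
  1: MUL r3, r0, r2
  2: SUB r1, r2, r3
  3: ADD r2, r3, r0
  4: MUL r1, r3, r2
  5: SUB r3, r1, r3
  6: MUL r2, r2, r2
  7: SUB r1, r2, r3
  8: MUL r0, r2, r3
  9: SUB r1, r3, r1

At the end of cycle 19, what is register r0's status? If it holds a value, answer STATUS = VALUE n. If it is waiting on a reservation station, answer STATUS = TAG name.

STATUS = TAG Mul2

  c1: issue SUB r3<-Add1  regs: r0:2,r1:5,r2:5,r3:Add1
  c2: issue MUL r3<-Mul1  regs: r0:2,r1:5,r2:5,r3:Mul1
  c3: issue SUB r1<-Add2  regs: r0:2,r1:Add2,r2:5,r3:Mul1
  c4: CDB Add1=6; issue ADD r2<-Add1  regs: r0:2,r1:Add2,r2:Add1,r3:Mul1
  c5: issue MUL r1<-Mul2  regs: r0:2,r1:Mul2,r2:Add1,r3:Mul1
  c6: stall  regs: r0:2,r1:Mul2,r2:Add1,r3:Mul1
  c7: CDB Mul1=10; stall  regs: r0:2,r1:Mul2,r2:Add1,r3:10
  c8: stall  regs: r0:2,r1:Mul2,r2:Add1,r3:10
  c9: stall  regs: r0:2,r1:Mul2,r2:Add1,r3:10
  c10: CDB Add1=12; issue SUB r3<-Add1  regs: r0:2,r1:Mul2,r2:12,r3:Add1
  c11: CDB Add2=-5; issue MUL r2<-Mul1  regs: r0:2,r1:Mul2,r2:Mul1,r3:Add1
  c12: issue SUB r1<-Add2  regs: r0:2,r1:Add2,r2:Mul1,r3:Add1
  c13: stall  regs: r0:2,r1:Add2,r2:Mul1,r3:Add1
  c14: stall  regs: r0:2,r1:Add2,r2:Mul1,r3:Add1
  c15: CDB Mul2=120; issue MUL r0<-Mul2  regs: r0:Mul2,r1:Add2,r2:Mul1,r3:Add1
  c16: CDB Mul1=144; stall  regs: r0:Mul2,r1:Add2,r2:144,r3:Add1
  c17: stall  regs: r0:Mul2,r1:Add2,r2:144,r3:Add1
  c18: CDB Add1=110; issue SUB r1<-Add1  regs: r0:Mul2,r1:Add1,r2:144,r3:110
  c19: -  regs: r0:Mul2,r1:Add1,r2:144,r3:110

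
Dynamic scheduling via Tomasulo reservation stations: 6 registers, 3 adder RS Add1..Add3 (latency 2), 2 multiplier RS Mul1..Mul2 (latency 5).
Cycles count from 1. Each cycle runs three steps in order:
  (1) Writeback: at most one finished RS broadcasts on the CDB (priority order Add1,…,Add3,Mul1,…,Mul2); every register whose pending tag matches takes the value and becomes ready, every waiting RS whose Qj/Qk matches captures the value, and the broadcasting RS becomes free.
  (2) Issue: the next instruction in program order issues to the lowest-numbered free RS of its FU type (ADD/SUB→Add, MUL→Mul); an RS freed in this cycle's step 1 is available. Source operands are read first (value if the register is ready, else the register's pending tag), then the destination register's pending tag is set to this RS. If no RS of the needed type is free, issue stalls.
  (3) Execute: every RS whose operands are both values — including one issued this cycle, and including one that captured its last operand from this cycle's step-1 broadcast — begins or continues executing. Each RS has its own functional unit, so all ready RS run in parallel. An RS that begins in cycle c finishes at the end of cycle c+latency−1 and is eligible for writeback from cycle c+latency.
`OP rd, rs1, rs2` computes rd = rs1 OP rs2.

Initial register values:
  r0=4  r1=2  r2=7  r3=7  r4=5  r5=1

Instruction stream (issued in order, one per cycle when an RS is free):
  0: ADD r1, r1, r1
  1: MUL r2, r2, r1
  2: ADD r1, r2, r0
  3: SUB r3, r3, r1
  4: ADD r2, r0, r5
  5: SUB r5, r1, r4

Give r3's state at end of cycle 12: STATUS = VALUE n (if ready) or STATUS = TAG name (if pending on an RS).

cycle 1: issue ADD r1<-Add1 // r0:4,r1:Add1,r2:7,r3:7,r4:5,r5:1
cycle 2: issue MUL r2<-Mul1 // r0:4,r1:Add1,r2:Mul1,r3:7,r4:5,r5:1
cycle 3: CDB Add1=4; issue ADD r1<-Add1 // r0:4,r1:Add1,r2:Mul1,r3:7,r4:5,r5:1
cycle 4: issue SUB r3<-Add2 // r0:4,r1:Add1,r2:Mul1,r3:Add2,r4:5,r5:1
cycle 5: issue ADD r2<-Add3 // r0:4,r1:Add1,r2:Add3,r3:Add2,r4:5,r5:1
cycle 6: stall // r0:4,r1:Add1,r2:Add3,r3:Add2,r4:5,r5:1
cycle 7: CDB Add3=5; issue SUB r5<-Add3 // r0:4,r1:Add1,r2:5,r3:Add2,r4:5,r5:Add3
cycle 8: CDB Mul1=28 // r0:4,r1:Add1,r2:5,r3:Add2,r4:5,r5:Add3
cycle 9: - // r0:4,r1:Add1,r2:5,r3:Add2,r4:5,r5:Add3
cycle 10: CDB Add1=32 // r0:4,r1:32,r2:5,r3:Add2,r4:5,r5:Add3
cycle 11: - // r0:4,r1:32,r2:5,r3:Add2,r4:5,r5:Add3
cycle 12: CDB Add2=-25 // r0:4,r1:32,r2:5,r3:-25,r4:5,r5:Add3

STATUS = VALUE -25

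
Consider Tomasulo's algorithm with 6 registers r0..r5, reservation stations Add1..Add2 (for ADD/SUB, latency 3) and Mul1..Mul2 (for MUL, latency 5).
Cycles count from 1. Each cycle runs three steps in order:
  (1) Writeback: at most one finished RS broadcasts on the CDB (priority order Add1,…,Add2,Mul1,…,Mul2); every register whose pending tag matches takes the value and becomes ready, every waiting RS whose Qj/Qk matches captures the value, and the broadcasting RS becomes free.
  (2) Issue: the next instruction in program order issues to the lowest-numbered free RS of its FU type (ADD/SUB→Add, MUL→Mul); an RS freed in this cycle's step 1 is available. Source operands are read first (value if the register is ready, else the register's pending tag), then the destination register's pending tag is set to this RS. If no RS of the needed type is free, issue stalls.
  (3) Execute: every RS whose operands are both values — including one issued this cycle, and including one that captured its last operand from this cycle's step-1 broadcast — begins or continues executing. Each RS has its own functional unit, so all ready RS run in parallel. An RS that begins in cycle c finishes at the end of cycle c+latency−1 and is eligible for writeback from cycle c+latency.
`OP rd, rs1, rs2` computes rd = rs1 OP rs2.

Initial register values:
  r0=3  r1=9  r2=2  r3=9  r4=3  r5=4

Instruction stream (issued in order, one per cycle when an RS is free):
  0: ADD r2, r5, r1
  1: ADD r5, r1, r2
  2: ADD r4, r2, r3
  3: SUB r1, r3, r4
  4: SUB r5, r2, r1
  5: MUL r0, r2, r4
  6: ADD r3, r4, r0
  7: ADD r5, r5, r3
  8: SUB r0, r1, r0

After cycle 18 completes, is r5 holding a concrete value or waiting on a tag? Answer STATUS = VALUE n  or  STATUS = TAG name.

STATUS = TAG Add2

cycle 1: issue ADD r2<-Add1 // r0:3,r1:9,r2:Add1,r3:9,r4:3,r5:4
cycle 2: issue ADD r5<-Add2 // r0:3,r1:9,r2:Add1,r3:9,r4:3,r5:Add2
cycle 3: stall // r0:3,r1:9,r2:Add1,r3:9,r4:3,r5:Add2
cycle 4: CDB Add1=13; issue ADD r4<-Add1 // r0:3,r1:9,r2:13,r3:9,r4:Add1,r5:Add2
cycle 5: stall // r0:3,r1:9,r2:13,r3:9,r4:Add1,r5:Add2
cycle 6: stall // r0:3,r1:9,r2:13,r3:9,r4:Add1,r5:Add2
cycle 7: CDB Add1=22; issue SUB r1<-Add1 // r0:3,r1:Add1,r2:13,r3:9,r4:22,r5:Add2
cycle 8: CDB Add2=22; issue SUB r5<-Add2 // r0:3,r1:Add1,r2:13,r3:9,r4:22,r5:Add2
cycle 9: issue MUL r0<-Mul1 // r0:Mul1,r1:Add1,r2:13,r3:9,r4:22,r5:Add2
cycle 10: CDB Add1=-13; issue ADD r3<-Add1 // r0:Mul1,r1:-13,r2:13,r3:Add1,r4:22,r5:Add2
cycle 11: stall // r0:Mul1,r1:-13,r2:13,r3:Add1,r4:22,r5:Add2
cycle 12: stall // r0:Mul1,r1:-13,r2:13,r3:Add1,r4:22,r5:Add2
cycle 13: CDB Add2=26; issue ADD r5<-Add2 // r0:Mul1,r1:-13,r2:13,r3:Add1,r4:22,r5:Add2
cycle 14: CDB Mul1=286; stall // r0:286,r1:-13,r2:13,r3:Add1,r4:22,r5:Add2
cycle 15: stall // r0:286,r1:-13,r2:13,r3:Add1,r4:22,r5:Add2
cycle 16: stall // r0:286,r1:-13,r2:13,r3:Add1,r4:22,r5:Add2
cycle 17: CDB Add1=308; issue SUB r0<-Add1 // r0:Add1,r1:-13,r2:13,r3:308,r4:22,r5:Add2
cycle 18: - // r0:Add1,r1:-13,r2:13,r3:308,r4:22,r5:Add2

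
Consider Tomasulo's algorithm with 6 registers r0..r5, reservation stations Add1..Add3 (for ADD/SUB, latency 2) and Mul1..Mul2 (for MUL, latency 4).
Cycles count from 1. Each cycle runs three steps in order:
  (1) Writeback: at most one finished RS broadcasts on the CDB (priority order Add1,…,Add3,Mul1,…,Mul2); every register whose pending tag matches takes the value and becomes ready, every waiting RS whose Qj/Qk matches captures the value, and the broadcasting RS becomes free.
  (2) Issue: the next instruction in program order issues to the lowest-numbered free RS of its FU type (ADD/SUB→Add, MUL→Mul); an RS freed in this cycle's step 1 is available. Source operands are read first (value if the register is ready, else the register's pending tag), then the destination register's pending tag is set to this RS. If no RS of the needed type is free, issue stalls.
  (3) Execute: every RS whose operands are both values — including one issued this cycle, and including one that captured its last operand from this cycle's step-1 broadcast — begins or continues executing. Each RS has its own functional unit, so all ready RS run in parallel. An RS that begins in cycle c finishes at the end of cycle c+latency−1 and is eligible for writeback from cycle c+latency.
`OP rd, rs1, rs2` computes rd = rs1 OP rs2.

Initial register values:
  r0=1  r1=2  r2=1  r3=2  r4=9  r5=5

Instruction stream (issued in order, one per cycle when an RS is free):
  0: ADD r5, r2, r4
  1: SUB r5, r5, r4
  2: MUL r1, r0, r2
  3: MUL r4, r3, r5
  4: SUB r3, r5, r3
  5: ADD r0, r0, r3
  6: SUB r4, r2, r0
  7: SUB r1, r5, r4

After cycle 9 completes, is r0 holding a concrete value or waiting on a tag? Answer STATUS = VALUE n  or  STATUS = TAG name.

STATUS = VALUE 0

c1: issue ADD r5<-Add1 | r0:1,r1:2,r2:1,r3:2,r4:9,r5:Add1
c2: issue SUB r5<-Add2 | r0:1,r1:2,r2:1,r3:2,r4:9,r5:Add2
c3: CDB Add1=10; issue MUL r1<-Mul1 | r0:1,r1:Mul1,r2:1,r3:2,r4:9,r5:Add2
c4: issue MUL r4<-Mul2 | r0:1,r1:Mul1,r2:1,r3:2,r4:Mul2,r5:Add2
c5: CDB Add2=1; issue SUB r3<-Add1 | r0:1,r1:Mul1,r2:1,r3:Add1,r4:Mul2,r5:1
c6: issue ADD r0<-Add2 | r0:Add2,r1:Mul1,r2:1,r3:Add1,r4:Mul2,r5:1
c7: CDB Add1=-1; issue SUB r4<-Add1 | r0:Add2,r1:Mul1,r2:1,r3:-1,r4:Add1,r5:1
c8: CDB Mul1=1; issue SUB r1<-Add3 | r0:Add2,r1:Add3,r2:1,r3:-1,r4:Add1,r5:1
c9: CDB Add2=0 | r0:0,r1:Add3,r2:1,r3:-1,r4:Add1,r5:1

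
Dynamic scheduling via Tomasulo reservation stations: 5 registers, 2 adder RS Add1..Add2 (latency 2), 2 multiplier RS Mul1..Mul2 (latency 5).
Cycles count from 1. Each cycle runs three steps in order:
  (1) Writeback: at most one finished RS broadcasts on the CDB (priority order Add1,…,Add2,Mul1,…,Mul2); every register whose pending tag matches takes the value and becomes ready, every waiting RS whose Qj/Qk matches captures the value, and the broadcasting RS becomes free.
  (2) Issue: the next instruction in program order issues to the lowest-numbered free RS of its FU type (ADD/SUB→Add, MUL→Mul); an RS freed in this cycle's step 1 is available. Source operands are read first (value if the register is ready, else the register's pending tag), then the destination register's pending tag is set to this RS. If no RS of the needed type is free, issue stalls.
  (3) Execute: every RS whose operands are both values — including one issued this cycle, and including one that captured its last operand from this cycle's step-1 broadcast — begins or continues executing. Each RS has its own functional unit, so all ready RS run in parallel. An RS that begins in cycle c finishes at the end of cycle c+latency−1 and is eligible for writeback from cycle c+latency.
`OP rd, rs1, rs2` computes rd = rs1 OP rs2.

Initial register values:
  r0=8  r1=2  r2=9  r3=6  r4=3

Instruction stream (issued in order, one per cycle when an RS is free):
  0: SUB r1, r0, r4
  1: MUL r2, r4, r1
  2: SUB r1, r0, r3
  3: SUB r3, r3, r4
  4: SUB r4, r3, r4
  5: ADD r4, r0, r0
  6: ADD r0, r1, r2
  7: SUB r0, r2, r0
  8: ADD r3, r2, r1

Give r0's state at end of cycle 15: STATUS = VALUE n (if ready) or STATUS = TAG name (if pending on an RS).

c1: issue SUB r1<-Add1 | r0:8,r1:Add1,r2:9,r3:6,r4:3
c2: issue MUL r2<-Mul1 | r0:8,r1:Add1,r2:Mul1,r3:6,r4:3
c3: CDB Add1=5; issue SUB r1<-Add1 | r0:8,r1:Add1,r2:Mul1,r3:6,r4:3
c4: issue SUB r3<-Add2 | r0:8,r1:Add1,r2:Mul1,r3:Add2,r4:3
c5: CDB Add1=2; issue SUB r4<-Add1 | r0:8,r1:2,r2:Mul1,r3:Add2,r4:Add1
c6: CDB Add2=3; issue ADD r4<-Add2 | r0:8,r1:2,r2:Mul1,r3:3,r4:Add2
c7: stall | r0:8,r1:2,r2:Mul1,r3:3,r4:Add2
c8: CDB Add1=0; issue ADD r0<-Add1 | r0:Add1,r1:2,r2:Mul1,r3:3,r4:Add2
c9: CDB Add2=16; issue SUB r0<-Add2 | r0:Add2,r1:2,r2:Mul1,r3:3,r4:16
c10: CDB Mul1=15; stall | r0:Add2,r1:2,r2:15,r3:3,r4:16
c11: stall | r0:Add2,r1:2,r2:15,r3:3,r4:16
c12: CDB Add1=17; issue ADD r3<-Add1 | r0:Add2,r1:2,r2:15,r3:Add1,r4:16
c13: - | r0:Add2,r1:2,r2:15,r3:Add1,r4:16
c14: CDB Add1=17 | r0:Add2,r1:2,r2:15,r3:17,r4:16
c15: CDB Add2=-2 | r0:-2,r1:2,r2:15,r3:17,r4:16

STATUS = VALUE -2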